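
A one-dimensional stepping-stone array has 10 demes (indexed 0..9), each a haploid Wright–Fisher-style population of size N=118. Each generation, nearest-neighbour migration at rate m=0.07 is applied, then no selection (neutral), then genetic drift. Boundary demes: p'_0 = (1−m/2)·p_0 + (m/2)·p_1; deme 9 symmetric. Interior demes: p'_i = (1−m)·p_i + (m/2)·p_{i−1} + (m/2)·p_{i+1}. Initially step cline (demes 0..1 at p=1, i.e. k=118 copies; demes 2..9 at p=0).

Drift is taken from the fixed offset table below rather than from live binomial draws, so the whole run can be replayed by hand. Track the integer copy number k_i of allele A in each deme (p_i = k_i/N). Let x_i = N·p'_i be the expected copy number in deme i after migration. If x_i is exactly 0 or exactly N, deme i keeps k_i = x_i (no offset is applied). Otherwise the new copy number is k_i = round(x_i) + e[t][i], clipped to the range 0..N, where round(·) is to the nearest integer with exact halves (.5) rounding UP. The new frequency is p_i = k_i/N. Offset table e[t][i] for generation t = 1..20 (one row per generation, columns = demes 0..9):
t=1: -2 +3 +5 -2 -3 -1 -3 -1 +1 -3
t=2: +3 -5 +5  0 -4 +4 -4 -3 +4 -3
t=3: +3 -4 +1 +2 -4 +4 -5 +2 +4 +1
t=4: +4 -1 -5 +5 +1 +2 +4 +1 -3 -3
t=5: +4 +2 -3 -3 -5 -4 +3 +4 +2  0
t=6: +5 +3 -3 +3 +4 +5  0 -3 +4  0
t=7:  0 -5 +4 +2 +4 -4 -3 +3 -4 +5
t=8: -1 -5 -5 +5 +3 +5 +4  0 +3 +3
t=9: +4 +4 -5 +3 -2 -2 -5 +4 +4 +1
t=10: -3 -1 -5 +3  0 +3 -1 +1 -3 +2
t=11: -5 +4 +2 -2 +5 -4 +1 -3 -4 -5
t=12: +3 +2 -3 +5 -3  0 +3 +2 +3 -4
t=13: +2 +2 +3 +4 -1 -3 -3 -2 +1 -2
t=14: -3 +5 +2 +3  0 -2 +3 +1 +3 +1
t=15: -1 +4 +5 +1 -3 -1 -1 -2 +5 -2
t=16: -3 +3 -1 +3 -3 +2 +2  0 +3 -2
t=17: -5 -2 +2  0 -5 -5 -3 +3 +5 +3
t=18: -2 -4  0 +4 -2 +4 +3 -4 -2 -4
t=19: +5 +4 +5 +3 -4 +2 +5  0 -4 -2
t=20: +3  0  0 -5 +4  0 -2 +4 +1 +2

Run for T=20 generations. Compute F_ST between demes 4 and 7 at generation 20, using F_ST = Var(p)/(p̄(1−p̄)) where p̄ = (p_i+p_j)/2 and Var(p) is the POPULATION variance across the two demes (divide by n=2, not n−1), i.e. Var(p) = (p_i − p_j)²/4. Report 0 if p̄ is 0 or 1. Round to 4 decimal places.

0.0004

t=0: k=[118 118 0 0 0 0 0 0 0 0]
t=1: x=[118.0000 113.8700 4.1300 0.0000 0.0000 0.0000 0.0000 0.0000 0.0000 0.0000] k=[118 117 9 0 0 0 0 0 0 0]
t=2: x=[117.9650 113.2550 12.4650 0.3150 0.0000 0.0000 0.0000 0.0000 0.0000 0.0000] k=[118 108 17 0 0 0 0 0 0 0]
t=3: x=[117.6500 105.1650 19.5900 0.5950 0.0000 0.0000 0.0000 0.0000 0.0000 0.0000] k=[118 101 21 3 0 0 0 0 0 0]
t=4: x=[117.4050 98.7950 23.1700 3.5250 0.1050 0.0000 0.0000 0.0000 0.0000 0.0000] k=[118 98 18 9 1 0 0 0 0 0]
t=5: x=[117.3000 95.9000 20.4850 9.0350 1.2450 0.0350 0.0000 0.0000 0.0000 0.0000] k=[118 98 17 6 0 0 0 0 0 0]
t=6: x=[117.3000 95.8650 19.4500 6.1750 0.2100 0.0000 0.0000 0.0000 0.0000 0.0000] k=[118 99 16 9 4 0 0 0 0 0]
t=7: x=[117.3350 96.7600 18.6600 9.0700 4.0350 0.1400 0.0000 0.0000 0.0000 0.0000] k=[117 92 23 11 8 0 0 0 0 0]
t=8: x=[116.1250 90.4600 24.9950 11.3150 7.8250 0.2800 0.0000 0.0000 0.0000 0.0000] k=[115 85 20 16 11 5 0 0 0 0]
t=9: x=[113.9500 83.7750 22.1350 15.9650 10.9650 5.0350 0.1750 0.0000 0.0000 0.0000] k=[118 88 17 19 9 3 0 0 0 0]
t=10: x=[116.9500 86.5650 19.5550 18.5800 9.1400 3.1050 0.1050 0.0000 0.0000 0.0000] k=[114 86 15 22 9 6 0 0 0 0]
t=11: x=[113.0200 84.4950 17.7300 21.3000 9.3500 5.8950 0.2100 0.0000 0.0000 0.0000] k=[108 88 20 19 14 2 1 0 0 0]
t=12: x=[107.3000 86.3200 22.3450 18.8600 13.7550 2.3850 1.0000 0.0350 0.0000 0.0000] k=[110 88 19 24 11 2 4 2 0 0]
t=13: x=[109.2300 86.3550 21.5900 23.3700 11.1400 2.3850 3.8600 2.0000 0.0700 0.0000] k=[111 88 25 27 10 0 1 0 1 0]
t=14: x=[110.1950 86.6000 27.2750 26.3350 10.2450 0.3850 0.9300 0.0700 0.9300 0.0350] k=[107 92 29 29 10 0 4 1 4 1]
t=15: x=[106.4750 90.3200 31.2050 28.3350 10.3150 0.4900 3.7550 1.2100 3.7900 1.1050] k=[105 94 36 29 7 0 3 0 9 0]
t=16: x=[104.6150 92.3550 37.7850 28.4750 7.5250 0.3500 2.7900 0.4200 8.3700 0.3150] k=[102 95 37 31 5 2 5 0 11 0]
t=17: x=[101.7550 93.2150 38.8200 30.3000 5.8050 2.2100 4.7200 0.5600 10.2300 0.3850] k=[97 91 41 30 1 0 2 4 15 3]
t=18: x=[96.7900 89.4600 42.3650 29.3700 1.9800 0.1050 2.0000 4.3150 14.1950 3.4200] k=[95 85 42 33 0 4 5 0 12 0]
t=19: x=[94.6500 83.8450 43.1900 32.1600 1.2950 3.8950 4.7900 0.5950 11.1600 0.4200] k=[100 88 48 35 0 6 10 1 7 0]
t=20: x=[99.5800 87.0200 48.9450 34.2300 1.4350 5.9300 9.5450 1.5250 6.5450 0.2450] k=[103 87 49 29 5 6 8 6 8 2]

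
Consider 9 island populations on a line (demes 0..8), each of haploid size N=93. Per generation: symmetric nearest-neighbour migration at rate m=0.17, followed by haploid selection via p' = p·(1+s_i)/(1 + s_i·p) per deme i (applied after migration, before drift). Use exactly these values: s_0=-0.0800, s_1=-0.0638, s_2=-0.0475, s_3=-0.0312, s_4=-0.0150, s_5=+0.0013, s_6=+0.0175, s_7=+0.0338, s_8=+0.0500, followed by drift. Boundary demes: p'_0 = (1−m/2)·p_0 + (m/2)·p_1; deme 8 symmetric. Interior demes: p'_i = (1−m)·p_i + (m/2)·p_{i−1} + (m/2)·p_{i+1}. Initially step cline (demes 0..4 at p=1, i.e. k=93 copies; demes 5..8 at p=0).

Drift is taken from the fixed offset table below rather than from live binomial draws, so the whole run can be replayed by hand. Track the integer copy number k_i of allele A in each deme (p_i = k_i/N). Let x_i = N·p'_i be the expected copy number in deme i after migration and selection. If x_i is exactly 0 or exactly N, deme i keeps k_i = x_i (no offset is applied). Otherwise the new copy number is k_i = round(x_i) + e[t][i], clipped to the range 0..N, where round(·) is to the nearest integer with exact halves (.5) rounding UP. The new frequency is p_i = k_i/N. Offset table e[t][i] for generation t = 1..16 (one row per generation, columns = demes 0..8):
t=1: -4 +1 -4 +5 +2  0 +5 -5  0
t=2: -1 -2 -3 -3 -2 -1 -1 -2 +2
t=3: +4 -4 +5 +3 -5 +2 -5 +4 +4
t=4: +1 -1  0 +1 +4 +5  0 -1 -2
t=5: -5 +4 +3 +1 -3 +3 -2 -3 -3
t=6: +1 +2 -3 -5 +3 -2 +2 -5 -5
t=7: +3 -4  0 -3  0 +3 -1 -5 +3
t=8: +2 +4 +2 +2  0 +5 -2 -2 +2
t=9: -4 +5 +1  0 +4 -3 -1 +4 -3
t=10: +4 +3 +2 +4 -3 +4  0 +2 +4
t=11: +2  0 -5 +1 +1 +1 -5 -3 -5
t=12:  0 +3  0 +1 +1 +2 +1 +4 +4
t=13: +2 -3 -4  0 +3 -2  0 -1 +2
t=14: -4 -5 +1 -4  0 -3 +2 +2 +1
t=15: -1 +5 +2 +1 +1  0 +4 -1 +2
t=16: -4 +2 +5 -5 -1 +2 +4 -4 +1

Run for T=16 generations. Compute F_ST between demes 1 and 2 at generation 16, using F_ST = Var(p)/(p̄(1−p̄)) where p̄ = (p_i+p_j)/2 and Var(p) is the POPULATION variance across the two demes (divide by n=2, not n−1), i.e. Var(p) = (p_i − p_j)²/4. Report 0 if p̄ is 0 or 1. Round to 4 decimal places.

0.0023

t=0: k=[93 93 93 93 93 0 0 0 0]
t=1: x=[93.0000 93.0000 93.0000 93.0000 84.9850 7.9144 0.0000 0.0000 0.0000] k=[93 93 93 93 87 8 0 0 0]
t=2: x=[93.0000 93.0000 93.0000 92.4737 80.6339 14.0505 0.6918 0.0000 0.0000] k=[93 93 93 89 79 13 0 0 0]
t=3: x=[93.0000 93.0000 92.6431 88.3520 74.0126 17.5235 1.1241 0.0000 0.0000] k=[93 93 93 91 69 20 0 0 0]
t=4: x=[93.0000 93.0000 92.8215 89.1857 66.4190 22.4871 1.7292 0.0000 0.0000] k=[93 93 93 90 70 27 2 0 0]
t=5: x=[93.0000 93.0000 92.7323 88.4189 67.7681 28.5557 4.0212 0.1757 0.0000] k=[93 93 93 89 65 32 2 0 0]
t=6: x=[93.0000 93.0000 92.6431 87.1280 63.9339 32.2824 4.4530 0.1757 0.0000] k=[93 93 90 82 67 30 6 0 0]
t=7: x=[93.0000 92.7277 89.4108 81.0794 64.8341 31.1319 7.6509 0.5271 0.0000] k=[93 89 89 78 65 34 7 0 0]
t=8: x=[92.6306 89.1010 87.8326 77.4233 63.1646 34.3681 8.8378 0.6150 0.0000] k=[93 93 90 79 63 39 7 0 0]
t=9: x=[93.0000 92.7277 89.1441 78.1845 62.0085 38.3493 9.2688 0.6150 0.0000] k=[93 93 90 78 66 35 8 5 0]
t=10: x=[93.0000 92.7277 89.0552 77.5969 64.0847 35.3685 10.1964 4.9845 0.4461] k=[93 93 91 82 61 39 10 7 4]
t=11: x=[93.0000 92.8184 90.2794 80.6443 60.5966 38.4343 12.3952 7.2182 4.4576] k=[93 93 85 82 62 39 7 4 0]
t=12: x=[93.0000 92.2740 85.0794 80.2093 61.4306 38.2643 9.6135 4.0416 0.3569] k=[93 93 85 81 62 40 11 8 4]
t=13: x=[93.0000 92.2740 84.9909 79.3602 61.4306 39.4345 13.4078 8.1591 4.5464] k=[93 89 81 79 64 37 13 7 7]
t=14: x=[92.6306 88.3789 81.0109 77.4897 62.6719 37.2840 14.7440 7.7427 7.3224] k=[89 83 82 73 63 34 17 10 8]
t=15: x=[88.1184 82.8437 80.8139 72.4114 61.0689 35.0484 18.1016 10.7367 8.5410] k=[87 88 83 73 62 35 22 10 11]
t=16: x=[86.6060 87.1382 82.1160 72.4114 60.3204 36.2187 22.3785 11.4342 11.3939] k=[83 89 87 67 59 38 26 7 12]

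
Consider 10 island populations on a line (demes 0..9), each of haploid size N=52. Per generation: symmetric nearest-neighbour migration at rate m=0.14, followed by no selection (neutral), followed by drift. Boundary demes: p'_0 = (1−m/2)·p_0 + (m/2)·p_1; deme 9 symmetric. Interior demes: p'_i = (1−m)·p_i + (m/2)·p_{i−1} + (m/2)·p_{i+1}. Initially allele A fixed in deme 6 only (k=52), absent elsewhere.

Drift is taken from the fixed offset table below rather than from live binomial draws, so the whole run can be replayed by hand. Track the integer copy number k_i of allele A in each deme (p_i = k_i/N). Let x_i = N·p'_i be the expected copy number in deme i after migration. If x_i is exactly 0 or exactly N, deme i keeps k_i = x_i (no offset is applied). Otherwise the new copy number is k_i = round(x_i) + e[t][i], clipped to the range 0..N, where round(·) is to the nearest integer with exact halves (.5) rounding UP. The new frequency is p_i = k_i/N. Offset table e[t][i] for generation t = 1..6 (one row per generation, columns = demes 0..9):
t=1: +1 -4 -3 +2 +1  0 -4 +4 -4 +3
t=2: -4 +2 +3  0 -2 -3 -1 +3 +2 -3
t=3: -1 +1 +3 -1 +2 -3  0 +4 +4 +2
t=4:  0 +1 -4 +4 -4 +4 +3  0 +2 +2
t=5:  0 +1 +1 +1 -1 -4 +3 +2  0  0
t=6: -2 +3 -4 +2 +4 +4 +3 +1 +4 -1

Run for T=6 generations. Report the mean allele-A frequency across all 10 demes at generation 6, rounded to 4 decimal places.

0.1769

t=0: k=[0 0 0 0 0 0 52 0 0 0]
t=1: x=[0.0000 0.0000 0.0000 0.0000 0.0000 3.6400 44.7200 3.6400 0.0000 0.0000] k=[0 0 0 0 0 4 41 8 0 0]
t=2: x=[0.0000 0.0000 0.0000 0.0000 0.2800 6.3100 36.1000 9.7500 0.5600 0.0000] k=[0 0 0 0 0 3 35 13 3 0]
t=3: x=[0.0000 0.0000 0.0000 0.0000 0.2100 5.0300 31.2200 13.8400 3.4900 0.2100] k=[0 0 0 0 2 2 31 18 7 2]
t=4: x=[0.0000 0.0000 0.0000 0.1400 1.8600 4.0300 28.0600 18.1400 7.4200 2.3500] k=[0 0 0 4 0 8 31 18 9 4]
t=5: x=[0.0000 0.0000 0.2800 3.4400 0.8400 9.0500 28.4800 18.2800 9.2800 4.3500] k=[0 0 1 4 0 5 31 20 9 4]
t=6: x=[0.0000 0.0700 1.1400 3.5100 0.6300 6.4700 28.4100 20.0000 9.4200 4.3500] k=[0 3 0 6 5 10 31 21 13 3]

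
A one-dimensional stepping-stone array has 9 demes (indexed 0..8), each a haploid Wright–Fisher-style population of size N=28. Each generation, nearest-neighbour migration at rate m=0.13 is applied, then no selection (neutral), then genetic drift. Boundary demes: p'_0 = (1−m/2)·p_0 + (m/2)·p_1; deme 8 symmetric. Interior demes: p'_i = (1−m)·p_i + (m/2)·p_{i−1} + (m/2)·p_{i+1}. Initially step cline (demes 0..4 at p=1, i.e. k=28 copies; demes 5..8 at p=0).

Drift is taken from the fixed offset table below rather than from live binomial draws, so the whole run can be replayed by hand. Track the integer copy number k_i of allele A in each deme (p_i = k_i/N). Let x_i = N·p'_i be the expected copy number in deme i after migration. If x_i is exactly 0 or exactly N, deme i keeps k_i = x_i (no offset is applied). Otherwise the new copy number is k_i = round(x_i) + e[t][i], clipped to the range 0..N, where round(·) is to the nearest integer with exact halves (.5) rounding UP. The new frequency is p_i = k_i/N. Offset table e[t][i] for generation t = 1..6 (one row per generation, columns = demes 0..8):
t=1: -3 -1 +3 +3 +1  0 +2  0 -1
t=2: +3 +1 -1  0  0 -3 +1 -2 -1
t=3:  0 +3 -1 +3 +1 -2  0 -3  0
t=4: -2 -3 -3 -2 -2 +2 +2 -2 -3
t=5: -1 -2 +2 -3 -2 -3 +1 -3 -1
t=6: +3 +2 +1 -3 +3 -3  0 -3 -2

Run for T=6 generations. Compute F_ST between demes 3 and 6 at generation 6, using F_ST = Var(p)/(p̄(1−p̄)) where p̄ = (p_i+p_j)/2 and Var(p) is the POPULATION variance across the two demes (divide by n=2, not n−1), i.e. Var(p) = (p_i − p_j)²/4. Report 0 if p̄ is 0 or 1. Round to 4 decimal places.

0.3333

t=0: k=[28 28 28 28 28 0 0 0 0]
t=1: x=[28.0000 28.0000 28.0000 28.0000 26.1800 1.8200 0.0000 0.0000 0.0000] k=[28 28 28 28 27 2 0 0 0]
t=2: x=[28.0000 28.0000 28.0000 27.9350 25.4400 3.4950 0.1300 0.0000 0.0000] k=[28 28 28 28 25 0 1 0 0]
t=3: x=[28.0000 28.0000 28.0000 27.8050 23.5700 1.6900 0.8700 0.0650 0.0000] k=[28 28 28 28 25 0 1 0 0]
t=4: x=[28.0000 28.0000 28.0000 27.8050 23.5700 1.6900 0.8700 0.0650 0.0000] k=[28 28 28 26 22 4 3 0 0]
t=5: x=[28.0000 28.0000 27.8700 25.8700 21.0900 5.1050 2.8700 0.1950 0.0000] k=[28 28 28 23 19 2 4 0 0]
t=6: x=[28.0000 28.0000 27.6750 23.0650 18.1550 3.2350 3.6100 0.2600 0.0000] k=[28 28 28 20 21 0 4 0 0]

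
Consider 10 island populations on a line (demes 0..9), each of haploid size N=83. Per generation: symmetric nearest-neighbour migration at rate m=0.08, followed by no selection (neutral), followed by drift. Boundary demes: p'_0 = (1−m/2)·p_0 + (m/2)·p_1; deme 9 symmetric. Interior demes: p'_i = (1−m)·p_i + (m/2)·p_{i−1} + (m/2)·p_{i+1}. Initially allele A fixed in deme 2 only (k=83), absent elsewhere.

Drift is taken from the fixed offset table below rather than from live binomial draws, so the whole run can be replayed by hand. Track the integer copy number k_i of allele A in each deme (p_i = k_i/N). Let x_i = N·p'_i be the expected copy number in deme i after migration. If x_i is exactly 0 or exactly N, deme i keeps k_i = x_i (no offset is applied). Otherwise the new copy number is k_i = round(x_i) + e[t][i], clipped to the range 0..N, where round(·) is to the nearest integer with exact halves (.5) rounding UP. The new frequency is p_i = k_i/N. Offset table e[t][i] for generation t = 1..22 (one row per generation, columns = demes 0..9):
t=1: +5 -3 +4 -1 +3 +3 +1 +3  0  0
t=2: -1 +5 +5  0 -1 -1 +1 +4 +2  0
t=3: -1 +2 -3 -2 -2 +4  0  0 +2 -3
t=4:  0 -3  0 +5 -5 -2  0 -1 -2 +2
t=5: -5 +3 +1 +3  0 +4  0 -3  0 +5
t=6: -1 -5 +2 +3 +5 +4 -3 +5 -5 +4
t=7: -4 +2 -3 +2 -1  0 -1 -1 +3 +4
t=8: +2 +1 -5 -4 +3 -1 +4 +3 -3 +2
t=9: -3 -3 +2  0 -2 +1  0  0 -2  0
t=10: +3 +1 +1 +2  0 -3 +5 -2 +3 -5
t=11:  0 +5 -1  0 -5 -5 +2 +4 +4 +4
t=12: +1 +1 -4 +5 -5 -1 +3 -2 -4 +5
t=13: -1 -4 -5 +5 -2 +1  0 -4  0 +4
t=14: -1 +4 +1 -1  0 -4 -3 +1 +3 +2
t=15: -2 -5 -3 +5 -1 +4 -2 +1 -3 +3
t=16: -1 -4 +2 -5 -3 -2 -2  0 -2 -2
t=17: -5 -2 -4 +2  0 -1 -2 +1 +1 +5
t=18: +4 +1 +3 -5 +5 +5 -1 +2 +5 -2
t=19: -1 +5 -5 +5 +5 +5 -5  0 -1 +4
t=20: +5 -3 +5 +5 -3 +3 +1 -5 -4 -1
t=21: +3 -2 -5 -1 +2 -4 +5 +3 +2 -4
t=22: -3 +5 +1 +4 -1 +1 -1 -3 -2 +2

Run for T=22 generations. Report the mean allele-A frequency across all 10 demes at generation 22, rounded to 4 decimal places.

0.1446

t=0: k=[0 0 83 0 0 0 0 0 0 0]
t=1: x=[0.0000 3.3200 76.3600 3.3200 0.0000 0.0000 0.0000 0.0000 0.0000 0.0000] k=[0 0 80 2 0 0 0 0 0 0]
t=2: x=[0.0000 3.2000 73.6800 5.0400 0.0800 0.0000 0.0000 0.0000 0.0000 0.0000] k=[0 8 79 5 0 0 0 0 0 0]
t=3: x=[0.3200 10.5200 73.2000 7.7600 0.2000 0.0000 0.0000 0.0000 0.0000 0.0000] k=[0 13 70 6 0 0 0 0 0 0]
t=4: x=[0.5200 14.7600 65.1600 8.3200 0.2400 0.0000 0.0000 0.0000 0.0000 0.0000] k=[1 12 65 13 0 0 0 0 0 0]
t=5: x=[1.4400 13.6800 60.8000 14.5600 0.5200 0.0000 0.0000 0.0000 0.0000 0.0000] k=[0 17 62 18 1 0 0 0 0 0]
t=6: x=[0.6800 18.1200 58.4400 19.0800 1.6400 0.0400 0.0000 0.0000 0.0000 0.0000] k=[0 13 60 22 7 4 0 0 0 0]
t=7: x=[0.5200 14.3600 56.6000 22.9200 7.4800 3.9600 0.1600 0.0000 0.0000 0.0000] k=[0 16 54 25 6 4 0 0 0 0]
t=8: x=[0.6400 16.8800 51.3200 25.4000 6.6800 3.9200 0.1600 0.0000 0.0000 0.0000] k=[3 18 46 21 10 3 4 0 0 0]
t=9: x=[3.6000 18.5200 43.8800 21.5600 10.1600 3.3200 3.8000 0.1600 0.0000 0.0000] k=[1 16 46 22 8 4 4 0 0 0]
t=10: x=[1.6000 16.6000 43.8400 22.4000 8.4000 4.1600 3.8400 0.1600 0.0000 0.0000] k=[5 18 45 24 8 1 9 0 0 0]
t=11: x=[5.5200 18.5600 43.0800 24.2000 8.3600 1.6000 8.3200 0.3600 0.0000 0.0000] k=[6 24 42 24 3 0 10 4 0 0]
t=12: x=[6.7200 24.0000 40.5600 23.8800 3.7200 0.5200 9.3600 4.0800 0.1600 0.0000] k=[8 25 37 29 0 0 12 2 0 0]
t=13: x=[8.6800 24.8000 36.2000 28.1600 1.1600 0.4800 11.1200 2.3200 0.0800 0.0000] k=[8 21 31 33 0 1 11 0 0 0]
t=14: x=[8.5200 20.8800 30.6800 31.6000 1.3600 1.3600 10.1600 0.4400 0.0000 0.0000] k=[8 25 32 31 1 0 7 1 0 0]
t=15: x=[8.6800 24.6000 31.6800 29.8400 2.1600 0.3200 6.4800 1.2000 0.0400 0.0000] k=[7 20 29 35 1 4 4 2 0 0]
t=16: x=[7.5200 19.8400 28.8800 33.4000 2.4800 3.8800 3.9200 2.0000 0.0800 0.0000] k=[7 16 31 28 0 2 2 2 0 0]
t=17: x=[7.3600 16.2400 30.2800 27.0000 1.2000 1.9200 2.0000 1.9200 0.0800 0.0000] k=[2 14 26 29 1 1 0 3 1 0]
t=18: x=[2.4800 14.0000 25.6400 27.7600 2.1200 0.9600 0.1600 2.8000 1.0400 0.0400] k=[6 15 29 23 7 6 0 5 6 0]
t=19: x=[6.3600 15.2000 28.2000 22.6000 7.6000 5.8000 0.4400 4.8400 5.7200 0.2400] k=[5 20 23 28 13 11 0 5 5 4]
t=20: x=[5.6000 19.5200 23.0800 27.2000 13.5200 10.6400 0.6400 4.8000 4.9600 4.0400] k=[11 17 28 32 11 14 2 0 1 3]
t=21: x=[11.2400 17.2000 27.7200 31.0000 11.9600 13.4000 2.4000 0.1200 1.0400 2.9200] k=[14 15 23 30 14 9 7 3 3 0]
t=22: x=[14.0400 15.2800 22.9600 29.0800 14.4400 9.1200 6.9200 3.1600 2.8800 0.1200] k=[11 20 24 33 13 10 6 0 1 2]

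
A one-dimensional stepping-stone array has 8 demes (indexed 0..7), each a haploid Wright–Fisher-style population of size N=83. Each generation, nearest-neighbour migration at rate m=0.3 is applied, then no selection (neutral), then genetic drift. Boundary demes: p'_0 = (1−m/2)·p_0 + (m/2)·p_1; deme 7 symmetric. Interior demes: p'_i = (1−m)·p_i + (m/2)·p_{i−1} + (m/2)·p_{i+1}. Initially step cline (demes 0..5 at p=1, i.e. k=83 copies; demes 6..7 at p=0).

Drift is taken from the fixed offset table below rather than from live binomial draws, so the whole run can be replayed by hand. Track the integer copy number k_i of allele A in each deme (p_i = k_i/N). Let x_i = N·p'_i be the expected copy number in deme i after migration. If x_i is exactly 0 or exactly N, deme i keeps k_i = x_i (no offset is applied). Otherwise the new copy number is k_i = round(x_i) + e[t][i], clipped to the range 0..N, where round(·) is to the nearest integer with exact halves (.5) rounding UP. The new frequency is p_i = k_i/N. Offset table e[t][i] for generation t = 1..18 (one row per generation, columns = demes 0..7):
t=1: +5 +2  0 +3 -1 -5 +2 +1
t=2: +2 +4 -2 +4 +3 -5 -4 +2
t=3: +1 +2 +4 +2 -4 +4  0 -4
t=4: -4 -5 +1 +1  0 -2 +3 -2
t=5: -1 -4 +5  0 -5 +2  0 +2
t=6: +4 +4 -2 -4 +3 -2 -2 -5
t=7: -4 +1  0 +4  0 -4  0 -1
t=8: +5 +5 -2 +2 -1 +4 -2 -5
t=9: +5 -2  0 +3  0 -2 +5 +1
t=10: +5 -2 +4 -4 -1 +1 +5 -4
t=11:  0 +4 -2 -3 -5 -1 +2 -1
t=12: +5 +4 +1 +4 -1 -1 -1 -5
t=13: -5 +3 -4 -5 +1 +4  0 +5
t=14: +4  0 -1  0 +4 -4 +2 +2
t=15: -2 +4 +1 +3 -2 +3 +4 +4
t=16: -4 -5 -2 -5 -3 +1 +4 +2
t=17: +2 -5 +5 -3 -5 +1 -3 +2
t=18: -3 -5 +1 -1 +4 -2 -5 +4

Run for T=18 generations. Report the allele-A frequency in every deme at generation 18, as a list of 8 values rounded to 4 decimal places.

t=0: k=[83 83 83 83 83 83 0 0]
t=1: x=[83.0000 83.0000 83.0000 83.0000 83.0000 70.5500 12.4500 0.0000] k=[83 83 83 83 83 66 14 0]
t=2: x=[83.0000 83.0000 83.0000 83.0000 80.4500 60.7500 19.7000 2.1000] k=[83 83 83 83 83 56 16 4]
t=3: x=[83.0000 83.0000 83.0000 83.0000 78.9500 54.0500 20.2000 5.8000] k=[83 83 83 83 75 58 20 2]
t=4: x=[83.0000 83.0000 83.0000 81.8000 73.6500 54.8500 23.0000 4.7000] k=[83 83 83 83 74 53 26 3]
t=5: x=[83.0000 83.0000 83.0000 81.6500 72.2000 52.1000 26.6000 6.4500] k=[83 83 83 82 67 54 27 8]
t=6: x=[83.0000 83.0000 82.8500 79.9000 67.3000 51.9000 28.2000 10.8500] k=[83 83 81 76 70 50 26 6]
t=7: x=[83.0000 82.7000 80.5500 75.8500 67.9000 49.4000 26.6000 9.0000] k=[83 83 81 80 68 45 27 8]
t=8: x=[83.0000 82.7000 81.1500 78.3500 66.3500 45.7500 26.8500 10.8500] k=[83 83 79 80 65 50 25 6]
t=9: x=[83.0000 82.4000 79.7500 77.6000 65.0000 48.5000 25.9000 8.8500] k=[83 80 80 81 65 47 31 10]
t=10: x=[82.5500 80.4500 80.1500 78.4500 64.7000 47.3000 30.2500 13.1500] k=[83 78 83 74 64 48 35 9]
t=11: x=[82.2500 79.5000 80.9000 73.8500 63.1000 48.4500 33.0500 12.9000] k=[82 83 79 71 58 47 35 12]
t=12: x=[82.1500 82.2500 78.4000 70.2500 58.3000 46.8500 33.3500 15.4500] k=[83 83 79 74 57 46 32 10]
t=13: x=[83.0000 82.4000 78.8500 72.2000 57.9000 45.5500 30.8000 13.3000] k=[83 83 75 67 59 50 31 18]
t=14: x=[83.0000 81.8000 75.0000 67.0000 58.8500 48.5000 31.9000 19.9500] k=[83 82 74 67 63 45 34 22]
t=15: x=[82.8500 80.9500 74.1500 67.4500 60.9000 46.0500 33.8500 23.8000] k=[81 83 75 70 59 49 38 28]
t=16: x=[81.3000 81.5000 75.4500 69.1000 59.1500 48.8500 38.1500 29.5000] k=[77 77 73 64 56 50 42 32]
t=17: x=[77.0000 76.4000 72.2500 64.1500 56.3000 49.7000 41.7000 33.5000] k=[79 71 77 61 51 51 39 36]
t=18: x=[77.8000 73.1000 73.7000 61.9000 52.5000 49.2000 40.3500 36.4500] k=[75 68 75 61 57 47 35 40]

[0.9036, 0.8193, 0.9036, 0.7349, 0.6867, 0.5663, 0.4217, 0.4819]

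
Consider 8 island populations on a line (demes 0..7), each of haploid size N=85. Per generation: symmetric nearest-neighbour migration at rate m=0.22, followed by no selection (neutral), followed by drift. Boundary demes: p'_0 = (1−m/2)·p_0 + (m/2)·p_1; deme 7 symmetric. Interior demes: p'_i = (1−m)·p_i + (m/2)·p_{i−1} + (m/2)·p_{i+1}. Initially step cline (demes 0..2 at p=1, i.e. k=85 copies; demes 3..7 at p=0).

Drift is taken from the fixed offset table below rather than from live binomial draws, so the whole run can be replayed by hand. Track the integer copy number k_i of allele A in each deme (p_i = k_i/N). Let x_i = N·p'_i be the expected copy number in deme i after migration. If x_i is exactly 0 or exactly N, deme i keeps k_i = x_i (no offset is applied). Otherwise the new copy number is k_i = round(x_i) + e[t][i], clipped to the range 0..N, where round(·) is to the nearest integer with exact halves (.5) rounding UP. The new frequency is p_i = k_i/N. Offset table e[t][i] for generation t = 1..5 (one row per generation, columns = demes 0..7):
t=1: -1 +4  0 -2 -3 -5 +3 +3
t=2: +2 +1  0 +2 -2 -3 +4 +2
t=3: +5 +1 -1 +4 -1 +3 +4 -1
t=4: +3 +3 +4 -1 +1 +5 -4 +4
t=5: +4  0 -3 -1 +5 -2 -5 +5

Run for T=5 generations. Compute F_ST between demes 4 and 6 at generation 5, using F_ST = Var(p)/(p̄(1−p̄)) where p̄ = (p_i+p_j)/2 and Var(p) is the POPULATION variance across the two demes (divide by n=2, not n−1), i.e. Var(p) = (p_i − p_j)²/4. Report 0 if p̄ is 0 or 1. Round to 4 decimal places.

0.0692

t=0: k=[85 85 85 0 0 0 0 0]
t=1: x=[85.0000 85.0000 75.6500 9.3500 0.0000 0.0000 0.0000 0.0000] k=[85 85 76 7 0 0 0 0]
t=2: x=[85.0000 84.0100 69.4000 13.8200 0.7700 0.0000 0.0000 0.0000] k=[85 85 69 16 0 0 0 0]
t=3: x=[85.0000 83.2400 64.9300 20.0700 1.7600 0.0000 0.0000 0.0000] k=[85 84 64 24 1 0 0 0]
t=4: x=[84.8900 81.9100 61.8000 25.8700 3.4200 0.1100 0.0000 0.0000] k=[85 85 66 25 4 5 0 0]
t=5: x=[85.0000 82.9100 63.5800 27.2000 6.4200 4.3400 0.5500 0.0000] k=[85 83 61 26 11 2 0 0]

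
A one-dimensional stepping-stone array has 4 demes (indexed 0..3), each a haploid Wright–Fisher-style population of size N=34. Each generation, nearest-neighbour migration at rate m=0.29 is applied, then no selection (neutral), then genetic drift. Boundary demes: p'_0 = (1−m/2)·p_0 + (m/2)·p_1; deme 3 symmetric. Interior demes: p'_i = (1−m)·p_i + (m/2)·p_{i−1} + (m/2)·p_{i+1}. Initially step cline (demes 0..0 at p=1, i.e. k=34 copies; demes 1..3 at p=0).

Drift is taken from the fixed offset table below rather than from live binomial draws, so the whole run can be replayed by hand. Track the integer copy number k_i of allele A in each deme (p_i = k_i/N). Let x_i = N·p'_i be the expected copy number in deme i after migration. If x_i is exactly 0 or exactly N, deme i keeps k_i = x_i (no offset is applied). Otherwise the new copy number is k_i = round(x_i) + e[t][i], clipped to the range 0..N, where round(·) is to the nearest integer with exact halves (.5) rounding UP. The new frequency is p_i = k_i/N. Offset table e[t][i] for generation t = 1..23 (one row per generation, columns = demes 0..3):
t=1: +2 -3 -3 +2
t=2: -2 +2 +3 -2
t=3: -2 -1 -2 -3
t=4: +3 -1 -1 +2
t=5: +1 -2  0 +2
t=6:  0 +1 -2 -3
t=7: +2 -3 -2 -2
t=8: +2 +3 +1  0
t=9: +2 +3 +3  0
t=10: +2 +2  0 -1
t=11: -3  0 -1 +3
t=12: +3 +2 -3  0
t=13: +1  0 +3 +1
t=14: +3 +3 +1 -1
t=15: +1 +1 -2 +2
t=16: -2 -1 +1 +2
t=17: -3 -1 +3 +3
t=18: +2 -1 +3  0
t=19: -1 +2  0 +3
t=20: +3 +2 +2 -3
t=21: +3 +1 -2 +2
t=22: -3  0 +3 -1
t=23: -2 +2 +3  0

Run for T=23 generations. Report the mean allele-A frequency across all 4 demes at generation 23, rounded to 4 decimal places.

0.5956

t=0: k=[34 0 0 0]
t=1: x=[29.0700 4.9300 0.0000 0.0000] k=[31 2 0 0]
t=2: x=[26.7950 5.9150 0.2900 0.0000] k=[25 8 3 0]
t=3: x=[22.5350 9.7400 3.2900 0.4350] k=[21 9 1 0]
t=4: x=[19.2600 9.5800 2.0150 0.1450] k=[22 9 1 2]
t=5: x=[20.1150 9.7250 2.3050 1.8550] k=[21 8 2 4]
t=6: x=[19.1150 9.0150 3.1600 3.7100] k=[19 10 1 1]
t=7: x=[17.6950 10.0000 2.3050 1.0000] k=[20 7 0 0]
t=8: x=[18.1150 7.8700 1.0150 0.0000] k=[20 11 2 0]
t=9: x=[18.6950 11.0000 3.0150 0.2900] k=[21 14 6 0]
t=10: x=[19.9850 13.8550 6.2900 0.8700] k=[22 16 6 0]
t=11: x=[21.1300 15.4200 6.5800 0.8700] k=[18 15 6 4]
t=12: x=[17.5650 14.1300 7.0150 4.2900] k=[21 16 4 4]
t=13: x=[20.2750 14.9850 5.7400 4.0000] k=[21 15 9 5]
t=14: x=[20.1300 15.0000 9.2900 5.5800] k=[23 18 10 5]
t=15: x=[22.2750 17.5650 10.4350 5.7250] k=[23 19 8 8]
t=16: x=[22.4200 17.9850 9.5950 8.0000] k=[20 17 11 10]
t=17: x=[19.5650 16.5650 11.7250 10.1450] k=[17 16 15 13]
t=18: x=[16.8550 16.0000 14.8550 13.2900] k=[19 15 18 13]
t=19: x=[18.4200 16.0150 16.8400 13.7250] k=[17 18 17 17]
t=20: x=[17.1450 17.7100 17.1450 17.0000] k=[20 20 19 14]
t=21: x=[20.0000 19.8550 18.4200 14.7250] k=[23 21 16 17]
t=22: x=[22.7100 20.5650 16.8700 16.8550] k=[20 21 20 16]
t=23: x=[20.1450 20.7100 19.5650 16.5800] k=[18 23 23 17]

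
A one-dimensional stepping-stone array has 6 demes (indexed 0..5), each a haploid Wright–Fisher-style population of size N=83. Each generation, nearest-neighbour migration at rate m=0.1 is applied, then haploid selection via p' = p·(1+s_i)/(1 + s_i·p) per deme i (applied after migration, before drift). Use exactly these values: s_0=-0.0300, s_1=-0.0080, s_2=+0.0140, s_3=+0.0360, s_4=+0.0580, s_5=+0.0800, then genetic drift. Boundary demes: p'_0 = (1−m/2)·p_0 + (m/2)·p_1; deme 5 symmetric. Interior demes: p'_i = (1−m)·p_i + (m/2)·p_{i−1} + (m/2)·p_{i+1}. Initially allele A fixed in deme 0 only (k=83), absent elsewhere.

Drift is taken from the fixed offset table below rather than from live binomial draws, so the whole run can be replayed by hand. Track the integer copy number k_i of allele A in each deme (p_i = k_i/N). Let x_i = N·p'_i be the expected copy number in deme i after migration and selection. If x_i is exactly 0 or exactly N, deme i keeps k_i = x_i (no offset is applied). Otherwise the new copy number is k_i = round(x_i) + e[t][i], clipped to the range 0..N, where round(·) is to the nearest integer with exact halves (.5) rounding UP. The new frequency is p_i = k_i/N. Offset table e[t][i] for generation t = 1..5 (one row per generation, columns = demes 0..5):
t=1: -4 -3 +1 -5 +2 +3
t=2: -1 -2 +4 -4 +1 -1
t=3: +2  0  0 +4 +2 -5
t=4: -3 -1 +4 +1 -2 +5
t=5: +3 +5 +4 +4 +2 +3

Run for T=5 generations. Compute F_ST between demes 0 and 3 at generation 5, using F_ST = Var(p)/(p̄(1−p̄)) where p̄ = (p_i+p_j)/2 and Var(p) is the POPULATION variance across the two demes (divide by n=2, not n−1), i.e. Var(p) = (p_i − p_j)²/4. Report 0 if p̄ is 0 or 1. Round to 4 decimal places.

0.4024

t=0: k=[83 0 0 0 0 0]
t=1: x=[78.7283 4.1184 0.0000 0.0000 0.0000 0.0000] k=[75 1 0 0 0 0]
t=2: x=[70.9905 4.6149 0.0507 0.0000 0.0000 0.0000] k=[70 3 4 0 0 0]
t=3: x=[66.2464 6.3527 3.8001 0.2072 0.0000 0.0000] k=[68 6 4 4 0 0]
t=4: x=[64.4652 8.9358 4.1545 3.9303 0.2116 0.0000] k=[61 8 8 5 0 0]
t=5: x=[57.8189 10.5757 7.9494 5.0656 0.2645 0.0000] k=[61 16 12 9 2 0]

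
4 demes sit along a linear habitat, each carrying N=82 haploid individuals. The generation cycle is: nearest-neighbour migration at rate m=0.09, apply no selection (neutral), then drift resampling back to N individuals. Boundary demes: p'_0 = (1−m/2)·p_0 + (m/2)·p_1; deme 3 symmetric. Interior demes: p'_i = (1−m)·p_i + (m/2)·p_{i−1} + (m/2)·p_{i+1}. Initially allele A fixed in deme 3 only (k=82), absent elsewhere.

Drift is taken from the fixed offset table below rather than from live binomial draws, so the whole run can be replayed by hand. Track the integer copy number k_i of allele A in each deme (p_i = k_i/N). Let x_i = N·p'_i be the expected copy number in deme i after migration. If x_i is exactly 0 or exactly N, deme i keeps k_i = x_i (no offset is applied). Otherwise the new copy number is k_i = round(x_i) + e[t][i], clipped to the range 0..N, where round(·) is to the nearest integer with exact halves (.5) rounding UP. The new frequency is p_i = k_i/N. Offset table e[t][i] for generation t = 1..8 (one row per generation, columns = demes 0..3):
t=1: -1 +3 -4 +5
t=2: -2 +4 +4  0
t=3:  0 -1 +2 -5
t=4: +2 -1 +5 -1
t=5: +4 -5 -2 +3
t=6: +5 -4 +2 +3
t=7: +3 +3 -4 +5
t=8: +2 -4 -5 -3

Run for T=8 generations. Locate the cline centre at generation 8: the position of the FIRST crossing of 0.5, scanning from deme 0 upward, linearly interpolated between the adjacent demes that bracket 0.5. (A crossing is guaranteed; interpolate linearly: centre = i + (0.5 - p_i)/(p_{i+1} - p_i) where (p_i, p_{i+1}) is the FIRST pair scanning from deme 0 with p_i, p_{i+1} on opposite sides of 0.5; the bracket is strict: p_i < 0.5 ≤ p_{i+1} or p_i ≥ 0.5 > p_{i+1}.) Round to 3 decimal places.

2.500

t=0: k=[0 0 0 82]
t=1: x=[0.0000 0.0000 3.6900 78.3100] k=[0 0 0 82]
t=2: x=[0.0000 0.0000 3.6900 78.3100] k=[0 0 8 78]
t=3: x=[0.0000 0.3600 10.7900 74.8500] k=[0 0 13 70]
t=4: x=[0.0000 0.5850 14.9800 67.4350] k=[0 0 20 66]
t=5: x=[0.0000 0.9000 21.1700 63.9300] k=[0 0 19 67]
t=6: x=[0.0000 0.8550 20.3050 64.8400] k=[0 0 22 68]
t=7: x=[0.0000 0.9900 23.0800 65.9300] k=[0 4 19 71]
t=8: x=[0.1800 4.4950 20.6650 68.6600] k=[2 0 16 66]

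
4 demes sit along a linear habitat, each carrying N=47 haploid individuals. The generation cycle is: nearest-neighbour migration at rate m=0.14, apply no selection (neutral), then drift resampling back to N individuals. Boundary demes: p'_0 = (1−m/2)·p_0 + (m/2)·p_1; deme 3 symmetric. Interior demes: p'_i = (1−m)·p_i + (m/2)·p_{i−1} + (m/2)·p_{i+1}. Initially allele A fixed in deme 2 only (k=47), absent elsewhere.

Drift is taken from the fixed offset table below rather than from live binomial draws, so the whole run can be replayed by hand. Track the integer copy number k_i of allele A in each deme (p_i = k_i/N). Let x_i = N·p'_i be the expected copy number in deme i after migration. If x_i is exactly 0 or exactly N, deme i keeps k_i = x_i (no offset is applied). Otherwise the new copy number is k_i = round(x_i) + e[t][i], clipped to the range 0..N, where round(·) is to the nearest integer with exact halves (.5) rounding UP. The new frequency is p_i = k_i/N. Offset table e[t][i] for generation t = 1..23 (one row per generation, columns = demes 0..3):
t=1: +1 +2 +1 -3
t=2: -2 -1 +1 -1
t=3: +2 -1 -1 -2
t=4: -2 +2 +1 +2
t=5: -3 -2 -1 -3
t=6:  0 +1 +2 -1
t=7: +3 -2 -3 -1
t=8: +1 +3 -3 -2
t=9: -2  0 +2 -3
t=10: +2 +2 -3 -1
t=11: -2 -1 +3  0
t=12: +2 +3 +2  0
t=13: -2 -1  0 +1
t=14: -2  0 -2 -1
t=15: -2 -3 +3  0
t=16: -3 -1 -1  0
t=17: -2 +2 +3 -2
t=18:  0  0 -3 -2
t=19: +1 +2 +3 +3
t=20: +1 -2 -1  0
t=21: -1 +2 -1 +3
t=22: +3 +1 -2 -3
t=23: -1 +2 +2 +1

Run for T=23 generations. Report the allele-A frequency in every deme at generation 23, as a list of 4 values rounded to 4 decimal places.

t=0: k=[0 0 47 0]
t=1: x=[0.0000 3.2900 40.4200 3.2900] k=[0 5 41 0]
t=2: x=[0.3500 7.1700 35.6100 2.8700] k=[0 6 37 2]
t=3: x=[0.4200 7.7500 32.3800 4.4500] k=[2 7 31 2]
t=4: x=[2.3500 8.3300 27.2900 4.0300] k=[0 10 28 6]
t=5: x=[0.7000 10.5600 25.2000 7.5400] k=[0 9 24 5]
t=6: x=[0.6300 9.4200 21.6200 6.3300] k=[1 10 24 5]
t=7: x=[1.6300 10.3500 21.6900 6.3300] k=[5 8 19 5]
t=8: x=[5.2100 8.5600 17.2500 5.9800] k=[6 12 14 4]
t=9: x=[6.4200 11.7200 13.1600 4.7000] k=[4 12 15 2]
t=10: x=[4.5600 11.6500 13.8800 2.9100] k=[7 14 11 2]
t=11: x=[7.4900 13.3000 10.5800 2.6300] k=[5 12 14 3]
t=12: x=[5.4900 11.6500 13.0900 3.7700] k=[7 15 15 4]
t=13: x=[7.5600 14.4400 14.2300 4.7700] k=[6 13 14 6]
t=14: x=[6.4900 12.5800 13.3700 6.5600] k=[4 13 11 6]
t=15: x=[4.6300 12.2300 10.7900 6.3500] k=[3 9 14 6]
t=16: x=[3.4200 8.9300 13.0900 6.5600] k=[0 8 12 7]
t=17: x=[0.5600 7.7200 11.3700 7.3500] k=[0 10 14 5]
t=18: x=[0.7000 9.5800 13.0900 5.6300] k=[1 10 10 4]
t=19: x=[1.6300 9.3700 9.5800 4.4200] k=[3 11 13 7]
t=20: x=[3.5600 10.5800 12.4400 7.4200] k=[5 9 11 7]
t=21: x=[5.2800 8.8600 10.5800 7.2800] k=[4 11 10 10]
t=22: x=[4.4900 10.4400 10.0700 10.0000] k=[7 11 8 7]
t=23: x=[7.2800 10.5100 8.1400 7.0700] k=[6 13 10 8]

[0.1277, 0.2766, 0.2128, 0.1702]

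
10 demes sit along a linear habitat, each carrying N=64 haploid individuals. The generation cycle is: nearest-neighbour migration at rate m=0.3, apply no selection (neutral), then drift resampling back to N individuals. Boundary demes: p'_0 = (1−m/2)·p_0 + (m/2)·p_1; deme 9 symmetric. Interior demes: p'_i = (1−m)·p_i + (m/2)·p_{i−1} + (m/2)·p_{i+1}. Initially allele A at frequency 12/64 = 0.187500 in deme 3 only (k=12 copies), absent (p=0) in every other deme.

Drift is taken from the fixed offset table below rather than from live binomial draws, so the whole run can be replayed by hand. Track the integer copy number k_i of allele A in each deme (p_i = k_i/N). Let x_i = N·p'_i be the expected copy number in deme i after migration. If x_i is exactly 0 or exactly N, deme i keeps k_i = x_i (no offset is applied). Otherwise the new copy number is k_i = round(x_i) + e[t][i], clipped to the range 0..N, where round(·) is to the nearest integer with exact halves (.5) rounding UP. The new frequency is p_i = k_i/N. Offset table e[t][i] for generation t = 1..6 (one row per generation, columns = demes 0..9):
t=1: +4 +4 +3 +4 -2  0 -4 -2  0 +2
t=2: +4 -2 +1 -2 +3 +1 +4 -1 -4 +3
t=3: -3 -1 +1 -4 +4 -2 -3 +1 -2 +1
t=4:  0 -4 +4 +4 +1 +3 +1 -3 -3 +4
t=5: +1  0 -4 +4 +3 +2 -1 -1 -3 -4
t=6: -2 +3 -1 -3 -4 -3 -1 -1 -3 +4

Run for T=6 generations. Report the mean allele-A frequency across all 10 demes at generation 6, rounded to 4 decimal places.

t=0: k=[0 0 0 12 0 0 0 0 0 0]
t=1: x=[0.0000 0.0000 1.8000 8.4000 1.8000 0.0000 0.0000 0.0000 0.0000 0.0000] k=[0 0 5 12 0 0 0 0 0 0]
t=2: x=[0.0000 0.7500 5.3000 9.1500 1.8000 0.0000 0.0000 0.0000 0.0000 0.0000] k=[0 0 6 7 5 0 0 0 0 0]
t=3: x=[0.0000 0.9000 5.2500 6.5500 4.5500 0.7500 0.0000 0.0000 0.0000 0.0000] k=[0 0 6 3 9 0 0 0 0 0]
t=4: x=[0.0000 0.9000 4.6500 4.3500 6.7500 1.3500 0.0000 0.0000 0.0000 0.0000] k=[0 0 9 8 8 4 0 0 0 0]
t=5: x=[0.0000 1.3500 7.5000 8.1500 7.4000 4.0000 0.6000 0.0000 0.0000 0.0000] k=[0 1 4 12 10 6 0 0 0 0]
t=6: x=[0.1500 1.3000 4.7500 10.5000 9.7000 5.7000 0.9000 0.0000 0.0000 0.0000] k=[0 4 4 8 6 3 0 0 0 0]

0.0391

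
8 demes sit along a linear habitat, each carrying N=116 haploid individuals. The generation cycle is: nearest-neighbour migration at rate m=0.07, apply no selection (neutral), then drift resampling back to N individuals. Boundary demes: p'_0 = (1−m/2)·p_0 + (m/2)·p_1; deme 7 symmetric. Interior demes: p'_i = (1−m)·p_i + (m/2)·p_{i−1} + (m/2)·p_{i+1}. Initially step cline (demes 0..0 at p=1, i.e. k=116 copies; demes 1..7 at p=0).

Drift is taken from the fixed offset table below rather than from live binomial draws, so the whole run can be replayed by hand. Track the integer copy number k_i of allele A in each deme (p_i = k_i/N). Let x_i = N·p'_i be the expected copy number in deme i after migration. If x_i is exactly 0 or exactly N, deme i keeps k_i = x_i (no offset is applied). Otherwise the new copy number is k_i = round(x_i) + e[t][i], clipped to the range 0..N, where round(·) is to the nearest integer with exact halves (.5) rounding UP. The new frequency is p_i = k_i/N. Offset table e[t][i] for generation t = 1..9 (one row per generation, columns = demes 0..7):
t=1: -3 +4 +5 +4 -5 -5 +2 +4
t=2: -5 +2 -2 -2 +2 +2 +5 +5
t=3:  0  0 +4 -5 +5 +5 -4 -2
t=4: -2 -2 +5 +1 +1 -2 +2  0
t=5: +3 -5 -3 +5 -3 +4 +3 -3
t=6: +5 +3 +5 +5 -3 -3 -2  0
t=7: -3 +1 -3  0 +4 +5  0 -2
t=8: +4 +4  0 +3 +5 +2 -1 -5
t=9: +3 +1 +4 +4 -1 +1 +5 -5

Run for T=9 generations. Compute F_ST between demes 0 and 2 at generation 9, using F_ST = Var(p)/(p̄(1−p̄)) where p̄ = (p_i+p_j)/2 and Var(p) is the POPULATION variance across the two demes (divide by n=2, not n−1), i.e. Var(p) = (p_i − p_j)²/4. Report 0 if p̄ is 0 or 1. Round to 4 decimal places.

0.4446

t=0: k=[116 0 0 0 0 0 0 0]
t=1: x=[111.9400 4.0600 0.0000 0.0000 0.0000 0.0000 0.0000 0.0000] k=[109 8 0 0 0 0 0 0]
t=2: x=[105.4650 11.2550 0.2800 0.0000 0.0000 0.0000 0.0000 0.0000] k=[100 13 0 0 0 0 0 0]
t=3: x=[96.9550 15.5900 0.4550 0.0000 0.0000 0.0000 0.0000 0.0000] k=[97 16 4 0 0 0 0 0]
t=4: x=[94.1650 18.4150 4.2800 0.1400 0.0000 0.0000 0.0000 0.0000] k=[92 16 9 1 0 0 0 0]
t=5: x=[89.3400 18.4150 8.9650 1.2450 0.0350 0.0000 0.0000 0.0000] k=[92 13 6 6 0 0 0 0]
t=6: x=[89.2350 15.5200 6.2450 5.7900 0.2100 0.0000 0.0000 0.0000] k=[94 19 11 11 0 0 0 0]
t=7: x=[91.3750 21.3450 11.2800 10.6150 0.3850 0.0000 0.0000 0.0000] k=[88 22 8 11 4 0 0 0]
t=8: x=[85.6900 23.8200 8.5950 10.6500 4.1050 0.1400 0.0000 0.0000] k=[90 28 9 14 9 2 0 0]
t=9: x=[87.8300 29.5050 9.8400 13.6500 8.9300 2.1750 0.0700 0.0000] k=[91 31 14 18 8 3 5 0]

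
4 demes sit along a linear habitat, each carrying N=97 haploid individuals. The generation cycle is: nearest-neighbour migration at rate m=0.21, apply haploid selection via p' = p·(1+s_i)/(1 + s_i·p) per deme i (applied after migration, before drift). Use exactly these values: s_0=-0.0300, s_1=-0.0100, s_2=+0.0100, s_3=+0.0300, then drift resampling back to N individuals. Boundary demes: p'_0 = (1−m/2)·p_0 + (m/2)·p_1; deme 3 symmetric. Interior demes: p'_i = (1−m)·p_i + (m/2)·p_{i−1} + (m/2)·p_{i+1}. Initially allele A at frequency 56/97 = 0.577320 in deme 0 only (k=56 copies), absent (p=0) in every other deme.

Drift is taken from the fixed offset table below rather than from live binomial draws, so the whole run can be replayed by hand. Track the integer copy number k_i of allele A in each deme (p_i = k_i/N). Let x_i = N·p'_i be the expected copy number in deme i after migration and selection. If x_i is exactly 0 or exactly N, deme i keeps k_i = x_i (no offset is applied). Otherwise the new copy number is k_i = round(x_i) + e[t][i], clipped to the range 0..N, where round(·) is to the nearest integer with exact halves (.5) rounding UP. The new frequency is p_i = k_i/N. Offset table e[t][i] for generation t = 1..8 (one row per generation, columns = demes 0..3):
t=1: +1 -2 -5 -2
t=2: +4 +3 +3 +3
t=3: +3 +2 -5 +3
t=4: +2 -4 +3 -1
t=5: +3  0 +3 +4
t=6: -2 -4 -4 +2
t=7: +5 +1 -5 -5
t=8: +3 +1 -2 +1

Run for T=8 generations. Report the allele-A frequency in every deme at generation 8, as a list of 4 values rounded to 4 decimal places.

t=0: k=[56 0 0 0]
t=1: x=[49.3819 5.8247 0.0000 0.0000] k=[50 4 0 0]
t=2: x=[44.4357 8.3331 0.4242 0.0000] k=[48 11 3 0]
t=3: x=[43.3835 13.9247 3.5590 0.3244] k=[46 16 0 3]
t=4: x=[42.1227 17.3265 2.0145 2.7633] k=[44 13 5 2]
t=5: x=[40.0271 15.2851 5.5771 2.3827] k=[43 15 9 6]
t=6: x=[39.3457 17.1675 9.3991 6.4918] k=[37 13 5 8]
t=7: x=[33.8061 14.5552 6.2126 7.8968] k=[39 16 1 3]
t=8: x=[35.8936 16.7006 2.8120 2.8712] k=[39 18 1 4]

[0.4021, 0.1856, 0.0103, 0.0412]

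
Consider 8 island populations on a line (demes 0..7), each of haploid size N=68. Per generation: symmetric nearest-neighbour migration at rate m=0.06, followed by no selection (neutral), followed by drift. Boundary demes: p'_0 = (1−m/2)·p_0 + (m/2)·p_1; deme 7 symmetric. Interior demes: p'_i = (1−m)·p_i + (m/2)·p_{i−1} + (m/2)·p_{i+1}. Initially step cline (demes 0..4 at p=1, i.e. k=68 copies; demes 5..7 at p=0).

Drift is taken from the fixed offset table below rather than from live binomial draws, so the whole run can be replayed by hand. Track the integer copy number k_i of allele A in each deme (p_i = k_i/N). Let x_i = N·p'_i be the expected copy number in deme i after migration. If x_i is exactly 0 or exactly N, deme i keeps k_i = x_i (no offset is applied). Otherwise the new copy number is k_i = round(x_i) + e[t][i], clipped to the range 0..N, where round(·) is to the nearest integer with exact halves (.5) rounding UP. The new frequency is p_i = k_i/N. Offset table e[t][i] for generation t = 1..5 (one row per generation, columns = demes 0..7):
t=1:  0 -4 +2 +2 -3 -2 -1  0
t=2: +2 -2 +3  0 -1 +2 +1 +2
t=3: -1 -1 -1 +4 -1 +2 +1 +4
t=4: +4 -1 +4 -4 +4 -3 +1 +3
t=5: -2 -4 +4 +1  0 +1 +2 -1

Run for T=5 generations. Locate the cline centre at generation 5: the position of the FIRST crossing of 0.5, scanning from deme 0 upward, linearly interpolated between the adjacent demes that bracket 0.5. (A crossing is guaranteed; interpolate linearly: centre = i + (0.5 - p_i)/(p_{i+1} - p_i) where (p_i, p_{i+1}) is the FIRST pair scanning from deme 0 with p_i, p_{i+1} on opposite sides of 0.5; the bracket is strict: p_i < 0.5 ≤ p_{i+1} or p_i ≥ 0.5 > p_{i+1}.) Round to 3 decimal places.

4.500

t=0: k=[68 68 68 68 68 0 0 0]
t=1: x=[68.0000 68.0000 68.0000 68.0000 65.9600 2.0400 0.0000 0.0000] k=[68 68 68 68 63 0 0 0]
t=2: x=[68.0000 68.0000 68.0000 67.8500 61.2600 1.8900 0.0000 0.0000] k=[68 68 68 68 60 4 0 0]
t=3: x=[68.0000 68.0000 68.0000 67.7600 58.5600 5.5600 0.1200 0.0000] k=[68 68 68 68 58 8 1 0]
t=4: x=[68.0000 68.0000 68.0000 67.7000 56.8000 9.2900 1.1800 0.0300] k=[68 68 68 64 61 6 2 3]
t=5: x=[68.0000 68.0000 67.8800 64.0300 59.4400 7.5300 2.1500 2.9700] k=[68 68 68 65 59 9 4 2]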